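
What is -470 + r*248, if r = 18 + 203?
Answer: 54338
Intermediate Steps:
r = 221
-470 + r*248 = -470 + 221*248 = -470 + 54808 = 54338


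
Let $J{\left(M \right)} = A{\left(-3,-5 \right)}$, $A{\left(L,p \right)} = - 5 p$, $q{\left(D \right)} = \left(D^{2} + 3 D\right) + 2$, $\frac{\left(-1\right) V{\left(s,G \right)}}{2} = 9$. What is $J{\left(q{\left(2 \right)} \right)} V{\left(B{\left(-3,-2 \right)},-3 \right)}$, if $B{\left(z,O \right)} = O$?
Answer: $-450$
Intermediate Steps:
$V{\left(s,G \right)} = -18$ ($V{\left(s,G \right)} = \left(-2\right) 9 = -18$)
$q{\left(D \right)} = 2 + D^{2} + 3 D$
$J{\left(M \right)} = 25$ ($J{\left(M \right)} = \left(-5\right) \left(-5\right) = 25$)
$J{\left(q{\left(2 \right)} \right)} V{\left(B{\left(-3,-2 \right)},-3 \right)} = 25 \left(-18\right) = -450$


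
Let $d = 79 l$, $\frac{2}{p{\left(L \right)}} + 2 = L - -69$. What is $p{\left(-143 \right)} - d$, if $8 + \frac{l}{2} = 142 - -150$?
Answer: $- \frac{1705137}{38} \approx -44872.0$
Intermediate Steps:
$l = 568$ ($l = -16 + 2 \left(142 - -150\right) = -16 + 2 \left(142 + 150\right) = -16 + 2 \cdot 292 = -16 + 584 = 568$)
$p{\left(L \right)} = \frac{2}{67 + L}$ ($p{\left(L \right)} = \frac{2}{-2 + \left(L - -69\right)} = \frac{2}{-2 + \left(L + 69\right)} = \frac{2}{-2 + \left(69 + L\right)} = \frac{2}{67 + L}$)
$d = 44872$ ($d = 79 \cdot 568 = 44872$)
$p{\left(-143 \right)} - d = \frac{2}{67 - 143} - 44872 = \frac{2}{-76} - 44872 = 2 \left(- \frac{1}{76}\right) - 44872 = - \frac{1}{38} - 44872 = - \frac{1705137}{38}$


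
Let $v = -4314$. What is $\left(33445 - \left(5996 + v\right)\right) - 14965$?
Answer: $16798$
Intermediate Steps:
$\left(33445 - \left(5996 + v\right)\right) - 14965 = \left(33445 - 1682\right) - 14965 = 31763 - 14965 = 16798$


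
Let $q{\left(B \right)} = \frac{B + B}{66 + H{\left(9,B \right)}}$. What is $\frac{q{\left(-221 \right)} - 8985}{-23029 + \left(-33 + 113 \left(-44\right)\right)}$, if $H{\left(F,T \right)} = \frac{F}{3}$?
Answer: $\frac{620407}{1934346} \approx 0.32073$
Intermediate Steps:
$H{\left(F,T \right)} = \frac{F}{3}$ ($H{\left(F,T \right)} = F \frac{1}{3} = \frac{F}{3}$)
$q{\left(B \right)} = \frac{2 B}{69}$ ($q{\left(B \right)} = \frac{B + B}{66 + \frac{1}{3} \cdot 9} = \frac{2 B}{66 + 3} = \frac{2 B}{69}$)
$\frac{q{\left(-221 \right)} - 8985}{-23029 + \left(-33 + 113 \left(-44\right)\right)} = \frac{\frac{2}{69} \left(-221\right) - 8985}{-23029 + \left(-33 + 113 \left(-44\right)\right)} = \frac{- \frac{442}{69} - 8985}{-23029 - 5005} = - \frac{620407}{69 \left(-23029 - 5005\right)} = - \frac{620407}{69 \left(-28034\right)} = \left(- \frac{620407}{69}\right) \left(- \frac{1}{28034}\right) = \frac{620407}{1934346}$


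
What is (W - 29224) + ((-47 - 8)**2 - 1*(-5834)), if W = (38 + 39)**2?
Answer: -14436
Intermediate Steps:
W = 5929 (W = 77**2 = 5929)
(W - 29224) + ((-47 - 8)**2 - 1*(-5834)) = (5929 - 29224) + ((-47 - 8)**2 - 1*(-5834)) = -23295 + ((-55)**2 + 5834) = -23295 + (3025 + 5834) = -23295 + 8859 = -14436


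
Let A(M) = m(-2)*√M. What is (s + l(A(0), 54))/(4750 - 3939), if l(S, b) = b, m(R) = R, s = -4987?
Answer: -4933/811 ≈ -6.0826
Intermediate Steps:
A(M) = -2*√M
(s + l(A(0), 54))/(4750 - 3939) = (-4987 + 54)/(4750 - 3939) = -4933/811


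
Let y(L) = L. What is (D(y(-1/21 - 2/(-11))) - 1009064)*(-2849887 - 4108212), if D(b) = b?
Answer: 1621889409655547/231 ≈ 7.0212e+12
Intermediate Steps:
(D(y(-1/21 - 2/(-11))) - 1009064)*(-2849887 - 4108212) = ((-1/21 - 2/(-11)) - 1009064)*(-2849887 - 4108212) = ((-1*1/21 - 2*(-1/11)) - 1009064)*(-6958099) = ((-1/21 + 2/11) - 1009064)*(-6958099) = (31/231 - 1009064)*(-6958099) = -233093753/231*(-6958099) = 1621889409655547/231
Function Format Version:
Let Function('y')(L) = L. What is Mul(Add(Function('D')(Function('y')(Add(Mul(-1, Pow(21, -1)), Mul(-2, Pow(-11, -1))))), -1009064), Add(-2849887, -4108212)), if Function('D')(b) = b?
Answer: Rational(1621889409655547, 231) ≈ 7.0212e+12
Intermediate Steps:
Mul(Add(Function('D')(Function('y')(Add(Mul(-1, Pow(21, -1)), Mul(-2, Pow(-11, -1))))), -1009064), Add(-2849887, -4108212)) = Mul(Add(Add(Mul(-1, Pow(21, -1)), Mul(-2, Pow(-11, -1))), -1009064), Add(-2849887, -4108212)) = Mul(Add(Add(Mul(-1, Rational(1, 21)), Mul(-2, Rational(-1, 11))), -1009064), -6958099) = Mul(Add(Add(Rational(-1, 21), Rational(2, 11)), -1009064), -6958099) = Mul(Add(Rational(31, 231), -1009064), -6958099) = Mul(Rational(-233093753, 231), -6958099) = Rational(1621889409655547, 231)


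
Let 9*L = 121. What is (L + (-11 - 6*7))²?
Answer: 126736/81 ≈ 1564.6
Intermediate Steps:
L = 121/9 (L = (⅑)*121 = 121/9 ≈ 13.444)
(L + (-11 - 6*7))² = (121/9 + (-11 - 6*7))² = (121/9 + (-11 - 42))² = (121/9 - 53)² = (-356/9)² = 126736/81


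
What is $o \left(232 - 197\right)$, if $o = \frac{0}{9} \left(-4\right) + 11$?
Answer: $385$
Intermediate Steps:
$o = 11$ ($o = 0 \cdot \frac{1}{9} \left(-4\right) + 11 = 0 \left(-4\right) + 11 = 0 + 11 = 11$)
$o \left(232 - 197\right) = 11 \left(232 - 197\right) = 11 \cdot 35 = 385$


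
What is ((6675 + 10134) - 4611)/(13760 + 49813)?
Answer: 4066/21191 ≈ 0.19187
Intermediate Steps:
((6675 + 10134) - 4611)/(13760 + 49813) = (16809 - 4611)/63573 = 12198*(1/63573) = 4066/21191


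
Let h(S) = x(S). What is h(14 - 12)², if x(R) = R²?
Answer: 16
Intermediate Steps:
h(S) = S²
h(14 - 12)² = ((14 - 12)²)² = (2²)² = 4² = 16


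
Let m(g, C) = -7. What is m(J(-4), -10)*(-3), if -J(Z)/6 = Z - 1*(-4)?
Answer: 21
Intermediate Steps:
J(Z) = -24 - 6*Z (J(Z) = -6*(Z - 1*(-4)) = -6*(Z + 4) = -6*(4 + Z) = -24 - 6*Z)
m(J(-4), -10)*(-3) = -7*(-3) = 21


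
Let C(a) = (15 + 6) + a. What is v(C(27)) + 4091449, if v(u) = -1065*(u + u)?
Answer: 3989209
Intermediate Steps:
C(a) = 21 + a
v(u) = -2130*u
v(C(27)) + 4091449 = -2130*(21 + 27) + 4091449 = -2130*48 + 4091449 = -102240 + 4091449 = 3989209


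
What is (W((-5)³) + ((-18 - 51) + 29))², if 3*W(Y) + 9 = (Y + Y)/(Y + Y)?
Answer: 16384/9 ≈ 1820.4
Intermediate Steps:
W(Y) = -8/3 (W(Y) = -3 + ((Y + Y)/(Y + Y))/3 = -3 + ((2*Y)/((2*Y)))/3 = -3 + ((2*Y)*(1/(2*Y)))/3 = -3 + (⅓)*1 = -3 + ⅓ = -8/3)
(W((-5)³) + ((-18 - 51) + 29))² = (-8/3 + ((-18 - 51) + 29))² = (-8/3 + (-69 + 29))² = (-8/3 - 40)² = (-128/3)² = 16384/9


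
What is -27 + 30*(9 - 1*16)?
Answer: -237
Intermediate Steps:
-27 + 30*(9 - 1*16) = -27 + 30*(9 - 16) = -27 + 30*(-7) = -27 - 210 = -237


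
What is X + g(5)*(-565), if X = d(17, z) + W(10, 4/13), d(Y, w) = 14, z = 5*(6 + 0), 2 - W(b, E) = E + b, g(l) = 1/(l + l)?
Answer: -1321/26 ≈ -50.808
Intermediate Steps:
g(l) = 1/(2*l)
W(b, E) = 2 - E - b (W(b, E) = 2 - (E + b) = 2 + (-E - b) = 2 - E - b)
z = 30 (z = 5*6 = 30)
X = 74/13 (X = 14 + (2 - 4/13 - 1*10) = 14 + (2 - 4/13 - 10) = 14 - 108/13 = 74/13 ≈ 5.6923)
X + g(5)*(-565) = 74/13 + ((1/2)/5)*(-565) = 74/13 + ((1/2)*(1/5))*(-565) = 74/13 + (1/10)*(-565) = 74/13 - 113/2 = -1321/26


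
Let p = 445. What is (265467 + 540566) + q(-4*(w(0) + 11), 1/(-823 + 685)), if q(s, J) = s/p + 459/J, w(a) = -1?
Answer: 66099491/89 ≈ 7.4269e+5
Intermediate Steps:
q(s, J) = 459/J + s/445 (q(s, J) = s/445 + 459/J = 459/J + s/445)
(265467 + 540566) + q(-4*(w(0) + 11), 1/(-823 + 685)) = (265467 + 540566) + (459/(1/(-823 + 685)) + (-4*(-1 + 11))/445) = 806033 + (459/(1/(-138)) + (-4*10)/445) = 806033 + (459/(-1/138) + (1/445)*(-40)) = 806033 + (459*(-138) - 8/89) = 806033 + (-63342 - 8/89) = 806033 - 5637446/89 = 66099491/89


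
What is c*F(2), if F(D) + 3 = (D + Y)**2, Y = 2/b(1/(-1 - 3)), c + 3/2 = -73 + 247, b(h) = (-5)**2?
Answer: 57201/250 ≈ 228.80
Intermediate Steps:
b(h) = 25
c = 345/2 (c = -3/2 + (-73 + 247) = -3/2 + 174 = 345/2 ≈ 172.50)
Y = 2/25 ≈ 0.080000
F(D) = -3 + (2/25 + D)**2 (F(D) = -3 + (D + 2/25)**2 = -3 + (2/25 + D)**2)
c*F(2) = 345*(-3 + (2 + 25*2)**2/625)/2 = 345*(-3 + (2 + 50)**2/625)/2 = 345*(-3 + (1/625)*52**2)/2 = 345*(-3 + (1/625)*2704)/2 = 345*(-3 + 2704/625)/2 = (345/2)*(829/625) = 57201/250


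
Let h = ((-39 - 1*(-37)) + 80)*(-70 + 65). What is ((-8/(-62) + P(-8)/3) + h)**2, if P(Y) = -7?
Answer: 1330425625/8649 ≈ 1.5382e+5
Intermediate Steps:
h = -390 (h = ((-39 + 37) + 80)*(-5) = (-2 + 80)*(-5) = 78*(-5) = -390)
((-8/(-62) + P(-8)/3) + h)**2 = ((-8/(-62) - 7/3) - 390)**2 = ((-8*(-1/62) - 7*1/3) - 390)**2 = ((4/31 - 7/3) - 390)**2 = (-205/93 - 390)**2 = (-36475/93)**2 = 1330425625/8649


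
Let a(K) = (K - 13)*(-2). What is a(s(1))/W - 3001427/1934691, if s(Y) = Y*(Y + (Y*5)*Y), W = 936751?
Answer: -255596605273/164756702631 ≈ -1.5514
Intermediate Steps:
s(Y) = Y*(Y + 5*Y²) (s(Y) = Y*(Y + (5*Y)*Y) = Y*(Y + 5*Y²))
a(K) = 26 - 2*K (a(K) = (-13 + K)*(-2) = 26 - 2*K)
a(s(1))/W - 3001427/1934691 = (26 - 2*1²*(1 + 5*1))/936751 - 3001427/1934691 = (26 - 2*(1 + 5))*(1/936751) - 3001427*1/1934691 = (26 - 2*6)*(1/936751) - 272857/175881 = (26 - 12)*(1/936751) - 272857/175881 = 14*(1/936751) - 272857/175881 = 14/936751 - 272857/175881 = -255596605273/164756702631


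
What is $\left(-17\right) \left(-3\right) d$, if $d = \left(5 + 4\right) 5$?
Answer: $2295$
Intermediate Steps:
$d = 45$ ($d = 9 \cdot 5 = 45$)
$\left(-17\right) \left(-3\right) d = \left(-17\right) \left(-3\right) 45 = 51 \cdot 45 = 2295$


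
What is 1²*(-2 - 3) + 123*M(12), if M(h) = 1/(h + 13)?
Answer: -2/25 ≈ -0.080000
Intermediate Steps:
M(h) = 1/(13 + h)
1²*(-2 - 3) + 123*M(12) = 1²*(-2 - 3) + 123/(13 + 12) = 1*(-5) + 123/25 = -5 + 123*(1/25) = -5 + 123/25 = -2/25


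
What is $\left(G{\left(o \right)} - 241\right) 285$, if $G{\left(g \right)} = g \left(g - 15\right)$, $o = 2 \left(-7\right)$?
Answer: $47025$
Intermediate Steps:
$o = -14$
$G{\left(g \right)} = g \left(-15 + g\right)$
$\left(G{\left(o \right)} - 241\right) 285 = \left(- 14 \left(-15 - 14\right) - 241\right) 285 = \left(\left(-14\right) \left(-29\right) - 241\right) 285 = \left(406 - 241\right) 285 = 165 \cdot 285 = 47025$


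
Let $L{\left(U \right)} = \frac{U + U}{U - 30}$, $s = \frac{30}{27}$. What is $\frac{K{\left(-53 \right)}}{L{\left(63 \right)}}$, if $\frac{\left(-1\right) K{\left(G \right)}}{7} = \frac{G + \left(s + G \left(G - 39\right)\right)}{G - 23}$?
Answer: $\frac{477587}{4104} \approx 116.37$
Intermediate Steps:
$s = \frac{10}{9}$ ($s = 30 \cdot \frac{1}{27} = \frac{10}{9} \approx 1.1111$)
$K{\left(G \right)} = - \frac{7 \left(\frac{10}{9} + G + G \left(-39 + G\right)\right)}{-23 + G}$ ($K{\left(G \right)} = - 7 \frac{G + \left(\frac{10}{9} + G \left(G - 39\right)\right)}{G - 23} = - 7 \frac{G + \left(\frac{10}{9} + G \left(-39 + G\right)\right)}{-23 + G} = - 7 \frac{\frac{10}{9} + G + G \left(-39 + G\right)}{-23 + G} = - \frac{7 \left(\frac{10}{9} + G + G \left(-39 + G\right)\right)}{-23 + G}$)
$L{\left(U \right)} = \frac{2 U}{-30 + U}$
$\frac{K{\left(-53 \right)}}{L{\left(63 \right)}} = \frac{\frac{7}{9} \frac{1}{-23 - 53} \left(-10 - 9 \left(-53\right)^{2} + 342 \left(-53\right)\right)}{2 \cdot 63 \frac{1}{-30 + 63}} = \frac{\frac{7}{9} \frac{1}{-76} \left(-10 - 25281 - 18126\right)}{2 \cdot 63 \cdot \frac{1}{33}} = \frac{\frac{7}{9} \left(- \frac{1}{76}\right) \left(-10 - 25281 - 18126\right)}{2 \cdot 63 \cdot \frac{1}{33}} = \frac{\frac{7}{9} \left(- \frac{1}{76}\right) \left(-43417\right)}{\frac{42}{11}} = \frac{303919}{684} \cdot \frac{11}{42} = \frac{477587}{4104}$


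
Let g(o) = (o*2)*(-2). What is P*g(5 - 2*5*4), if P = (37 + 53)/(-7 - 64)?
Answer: -12600/71 ≈ -177.46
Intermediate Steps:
g(o) = -4*o (g(o) = (2*o)*(-2) = -4*o)
P = -90/71 (P = 90/(-71) = 90*(-1/71) = -90/71 ≈ -1.2676)
P*g(5 - 2*5*4) = -(-360)*(5 - 2*5*4)/71 = -(-360)*(5 - 10*4)/71 = -(-360)*(5 - 40)/71 = -(-360)*(-35)/71 = -90/71*140 = -12600/71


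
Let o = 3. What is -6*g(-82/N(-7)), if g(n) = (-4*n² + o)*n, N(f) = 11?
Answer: -13054236/1331 ≈ -9807.8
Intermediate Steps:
g(n) = n*(3 - 4*n²) (g(n) = (-4*n² + 3)*n = (3 - 4*n²)*n = n*(3 - 4*n²))
-6*g(-82/N(-7)) = -6*(-82/11)*(3 - 4*(-82/11)²) = -6*(-82*1/11)*(3 - 4*(-82*1/11)²) = -(-492)*(3 - 4*(-82/11)²)/11 = -(-492)*(3 - 4*6724/121)/11 = -(-492)*(3 - 26896/121)/11 = -(-492)*(-26533)/(11*121) = -6*2175706/1331 = -13054236/1331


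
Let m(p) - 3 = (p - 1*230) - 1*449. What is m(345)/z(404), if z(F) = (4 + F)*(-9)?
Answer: 331/3672 ≈ 0.090142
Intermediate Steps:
m(p) = -676 + p (m(p) = 3 + ((p - 1*230) - 1*449) = 3 + ((p - 230) - 449) = 3 + ((-230 + p) - 449) = 3 + (-679 + p) = -676 + p)
z(F) = -36 - 9*F
m(345)/z(404) = (-676 + 345)/(-36 - 9*404) = -331/(-36 - 3636) = -331/(-3672) = -331*(-1/3672) = 331/3672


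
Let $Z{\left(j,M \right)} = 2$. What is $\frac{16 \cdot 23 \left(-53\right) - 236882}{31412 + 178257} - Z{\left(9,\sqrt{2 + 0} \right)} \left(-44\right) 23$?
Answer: $\frac{424113670}{209669} \approx 2022.8$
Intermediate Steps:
$\frac{16 \cdot 23 \left(-53\right) - 236882}{31412 + 178257} - Z{\left(9,\sqrt{2 + 0} \right)} \left(-44\right) 23 = \frac{16 \cdot 23 \left(-53\right) - 236882}{31412 + 178257} - 2 \left(-44\right) 23 = \frac{368 \left(-53\right) - 236882}{209669} - \left(-88\right) 23 = \left(-19504 - 236882\right) \frac{1}{209669} - -2024 = \left(-256386\right) \frac{1}{209669} + 2024 = - \frac{256386}{209669} + 2024 = \frac{424113670}{209669}$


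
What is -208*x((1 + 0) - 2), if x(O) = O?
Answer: 208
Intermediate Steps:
-208*x((1 + 0) - 2) = -208*((1 + 0) - 2) = -208*(1 - 2) = -208*(-1) = 208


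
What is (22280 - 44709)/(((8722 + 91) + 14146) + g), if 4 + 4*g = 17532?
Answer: -22429/27341 ≈ -0.82034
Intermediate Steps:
g = 4382 (g = -1 + (1/4)*17532 = -1 + 4383 = 4382)
(22280 - 44709)/(((8722 + 91) + 14146) + g) = (22280 - 44709)/(((8722 + 91) + 14146) + 4382) = -22429/((8813 + 14146) + 4382) = -22429/(22959 + 4382) = -22429/27341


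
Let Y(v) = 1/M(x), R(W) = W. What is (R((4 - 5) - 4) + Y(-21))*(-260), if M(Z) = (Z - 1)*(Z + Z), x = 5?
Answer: 2587/2 ≈ 1293.5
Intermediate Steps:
M(Z) = 2*Z*(-1 + Z) (M(Z) = (-1 + Z)*(2*Z) = 2*Z*(-1 + Z))
Y(v) = 1/40 (Y(v) = 1/(2*5*(-1 + 5)) = 1/(2*5*4) = 1/40)
(R((4 - 5) - 4) + Y(-21))*(-260) = (((4 - 5) - 4) + 1/40)*(-260) = ((-1 - 4) + 1/40)*(-260) = (-5 + 1/40)*(-260) = -199/40*(-260) = 2587/2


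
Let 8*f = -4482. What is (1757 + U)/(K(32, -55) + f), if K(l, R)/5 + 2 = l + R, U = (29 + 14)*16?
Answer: -9780/2741 ≈ -3.5680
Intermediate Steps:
f = -2241/4 (f = (⅛)*(-4482) = -2241/4 ≈ -560.25)
U = 688 (U = 43*16 = 688)
K(l, R) = -10 + 5*R + 5*l (K(l, R) = -10 + 5*(l + R) = -10 + 5*(R + l) = -10 + (5*R + 5*l) = -10 + 5*R + 5*l)
(1757 + U)/(K(32, -55) + f) = (1757 + 688)/((-10 + 5*(-55) + 5*32) - 2241/4) = 2445/((-10 - 275 + 160) - 2241/4) = 2445/(-125 - 2241/4) = 2445/(-2741/4) = 2445*(-4/2741) = -9780/2741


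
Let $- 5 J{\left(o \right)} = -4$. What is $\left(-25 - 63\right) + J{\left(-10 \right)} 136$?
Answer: $\frac{104}{5} \approx 20.8$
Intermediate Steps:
$J{\left(o \right)} = \frac{4}{5}$ ($J{\left(o \right)} = \left(- \frac{1}{5}\right) \left(-4\right) = \frac{4}{5}$)
$\left(-25 - 63\right) + J{\left(-10 \right)} 136 = \left(-25 - 63\right) + \frac{4}{5} \cdot 136 = \left(-25 - 63\right) + \frac{544}{5} = -88 + \frac{544}{5} = \frac{104}{5}$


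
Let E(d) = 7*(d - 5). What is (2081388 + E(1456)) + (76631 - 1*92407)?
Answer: 2075769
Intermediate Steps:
E(d) = -35 + 7*d (E(d) = 7*(-5 + d) = -35 + 7*d)
(2081388 + E(1456)) + (76631 - 1*92407) = (2081388 + (-35 + 7*1456)) + (76631 - 1*92407) = (2081388 + (-35 + 10192)) + (76631 - 92407) = (2081388 + 10157) - 15776 = 2091545 - 15776 = 2075769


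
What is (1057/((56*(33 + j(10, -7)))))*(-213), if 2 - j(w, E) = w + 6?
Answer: -32163/152 ≈ -211.60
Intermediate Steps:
j(w, E) = -4 - w (j(w, E) = 2 - (w + 6) = 2 - (6 + w) = 2 + (-6 - w) = -4 - w)
(1057/((56*(33 + j(10, -7)))))*(-213) = (1057/((56*(33 + (-4 - 1*10)))))*(-213) = (1057/((56*(33 + (-4 - 10)))))*(-213) = (1057/((56*(33 - 14))))*(-213) = (1057/((56*19)))*(-213) = (1057/1064)*(-213) = (1057*(1/1064))*(-213) = (151/152)*(-213) = -32163/152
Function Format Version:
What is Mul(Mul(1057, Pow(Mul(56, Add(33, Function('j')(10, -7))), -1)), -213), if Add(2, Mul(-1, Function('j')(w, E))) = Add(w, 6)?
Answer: Rational(-32163, 152) ≈ -211.60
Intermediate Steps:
Function('j')(w, E) = Add(-4, Mul(-1, w)) (Function('j')(w, E) = Add(2, Mul(-1, Add(w, 6))) = Add(2, Mul(-1, Add(6, w))) = Add(2, Add(-6, Mul(-1, w))) = Add(-4, Mul(-1, w)))
Mul(Mul(1057, Pow(Mul(56, Add(33, Function('j')(10, -7))), -1)), -213) = Mul(Mul(1057, Pow(Mul(56, Add(33, Add(-4, Mul(-1, 10)))), -1)), -213) = Mul(Mul(1057, Pow(Mul(56, Add(33, Add(-4, -10))), -1)), -213) = Mul(Mul(1057, Pow(Mul(56, Add(33, -14)), -1)), -213) = Mul(Mul(1057, Pow(Mul(56, 19), -1)), -213) = Mul(Mul(1057, Pow(1064, -1)), -213) = Mul(Mul(1057, Rational(1, 1064)), -213) = Mul(Rational(151, 152), -213) = Rational(-32163, 152)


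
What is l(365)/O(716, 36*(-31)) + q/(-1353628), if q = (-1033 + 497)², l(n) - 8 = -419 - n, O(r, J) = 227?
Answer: -278907880/76818389 ≈ -3.6307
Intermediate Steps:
l(n) = -411 - n (l(n) = 8 + (-419 - n) = -411 - n)
q = 287296 (q = (-536)² = 287296)
l(365)/O(716, 36*(-31)) + q/(-1353628) = (-411 - 1*365)/227 + 287296/(-1353628) = (-411 - 365)*(1/227) + 287296*(-1/1353628) = -776*1/227 - 71824/338407 = -776/227 - 71824/338407 = -278907880/76818389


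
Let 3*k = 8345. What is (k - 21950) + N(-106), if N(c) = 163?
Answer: -57016/3 ≈ -19005.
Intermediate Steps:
k = 8345/3 (k = (⅓)*8345 = 8345/3 ≈ 2781.7)
(k - 21950) + N(-106) = (8345/3 - 21950) + 163 = -57505/3 + 163 = -57016/3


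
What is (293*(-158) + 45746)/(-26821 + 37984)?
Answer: -548/11163 ≈ -0.049091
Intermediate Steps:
(293*(-158) + 45746)/(-26821 + 37984) = (-46294 + 45746)/11163 = -548*1/11163 = -548/11163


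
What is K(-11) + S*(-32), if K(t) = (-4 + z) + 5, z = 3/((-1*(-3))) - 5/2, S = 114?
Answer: -7297/2 ≈ -3648.5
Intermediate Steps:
z = -3/2 (z = 3/3 - 5*½ = 3*(⅓) - 5/2 = 1 - 5/2 = -3/2 ≈ -1.5000)
K(t) = -½ (K(t) = (-4 - 3/2) + 5 = -11/2 + 5 = -½)
K(-11) + S*(-32) = -½ + 114*(-32) = -½ - 3648 = -7297/2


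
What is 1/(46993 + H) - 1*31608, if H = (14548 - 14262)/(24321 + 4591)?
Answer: -1651714821904/52256227 ≈ -31608.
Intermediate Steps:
H = 11/1112 (H = 286/28912 = 286*(1/28912) = 11/1112 ≈ 0.0098921)
1/(46993 + H) - 1*31608 = 1/(46993 + 11/1112) - 1*31608 = 1/(52256227/1112) - 31608 = 1112/52256227 - 31608 = -1651714821904/52256227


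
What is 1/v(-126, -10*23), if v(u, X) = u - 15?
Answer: -1/141 ≈ -0.0070922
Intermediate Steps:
v(u, X) = -15 + u
1/v(-126, -10*23) = 1/(-15 - 126) = 1/(-141) = -1/141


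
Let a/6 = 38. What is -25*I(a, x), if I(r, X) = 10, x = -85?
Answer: -250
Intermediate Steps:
a = 228 (a = 6*38 = 228)
-25*I(a, x) = -25*10 = -250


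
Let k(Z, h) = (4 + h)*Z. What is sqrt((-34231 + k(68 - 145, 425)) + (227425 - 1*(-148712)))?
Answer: sqrt(308873) ≈ 555.76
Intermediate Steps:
k(Z, h) = Z*(4 + h)
sqrt((-34231 + k(68 - 145, 425)) + (227425 - 1*(-148712))) = sqrt((-34231 + (68 - 145)*(4 + 425)) + (227425 - 1*(-148712))) = sqrt((-34231 - 77*429) + (227425 + 148712)) = sqrt((-34231 - 33033) + 376137) = sqrt(-67264 + 376137) = sqrt(308873)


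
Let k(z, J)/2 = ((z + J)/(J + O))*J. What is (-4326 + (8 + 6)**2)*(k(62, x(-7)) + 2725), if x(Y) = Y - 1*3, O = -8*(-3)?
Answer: -10947450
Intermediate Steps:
O = 24
x(Y) = -3 + Y (x(Y) = Y - 3 = -3 + Y)
k(z, J) = 2*J*(J + z)/(24 + J) (k(z, J) = 2*(((z + J)/(J + 24))*J) = 2*(((J + z)/(24 + J))*J) = 2*(J*(J + z)/(24 + J)) = 2*J*(J + z)/(24 + J))
(-4326 + (8 + 6)**2)*(k(62, x(-7)) + 2725) = (-4326 + (8 + 6)**2)*(2*(-3 - 7)*((-3 - 7) + 62)/(24 + (-3 - 7)) + 2725) = (-4326 + 14**2)*(2*(-10)*(-10 + 62)/(24 - 10) + 2725) = (-4326 + 196)*(2*(-10)*52/14 + 2725) = -4130*(2*(-10)*(1/14)*52 + 2725) = -4130*(-520/7 + 2725) = -4130*18555/7 = -10947450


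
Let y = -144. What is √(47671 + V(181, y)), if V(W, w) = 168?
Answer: √47839 ≈ 218.72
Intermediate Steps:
√(47671 + V(181, y)) = √(47671 + 168) = √47839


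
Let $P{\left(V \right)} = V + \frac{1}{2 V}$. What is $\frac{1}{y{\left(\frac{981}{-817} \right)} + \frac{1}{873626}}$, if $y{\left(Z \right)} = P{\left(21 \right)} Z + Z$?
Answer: $- \frac{2498133547}{66062503228} \approx -0.037815$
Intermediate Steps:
$P{\left(V \right)} = V + \frac{1}{2 V}$
$y{\left(Z \right)} = \frac{925 Z}{42}$ ($y{\left(Z \right)} = \left(21 + \frac{1}{2 \cdot 21}\right) Z + Z = \left(21 + \frac{1}{2} \cdot \frac{1}{21}\right) Z + Z = \left(21 + \frac{1}{42}\right) Z + Z = \frac{883 Z}{42} + Z = \frac{925 Z}{42}$)
$\frac{1}{y{\left(\frac{981}{-817} \right)} + \frac{1}{873626}} = \frac{1}{\frac{925 \frac{981}{-817}}{42} + \frac{1}{873626}} = \frac{1}{\frac{925 \cdot 981 \left(- \frac{1}{817}\right)}{42} + \frac{1}{873626}} = \frac{1}{\frac{925}{42} \left(- \frac{981}{817}\right) + \frac{1}{873626}} = \frac{1}{- \frac{302475}{11438} + \frac{1}{873626}} = \frac{1}{- \frac{66062503228}{2498133547}} = - \frac{2498133547}{66062503228}$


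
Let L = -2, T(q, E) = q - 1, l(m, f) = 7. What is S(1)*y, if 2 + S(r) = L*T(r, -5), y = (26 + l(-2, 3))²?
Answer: -2178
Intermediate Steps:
T(q, E) = -1 + q
y = 1089 (y = (26 + 7)² = 33² = 1089)
S(r) = -2*r (S(r) = -2 - 2*(-1 + r) = -2 + (2 - 2*r) = -2*r)
S(1)*y = -2*1*1089 = -2*1089 = -2178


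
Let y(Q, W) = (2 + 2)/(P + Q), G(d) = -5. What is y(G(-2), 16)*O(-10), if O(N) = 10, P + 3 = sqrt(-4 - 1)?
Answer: -320/69 - 40*I*sqrt(5)/69 ≈ -4.6377 - 1.2963*I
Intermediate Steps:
P = -3 + I*sqrt(5) (P = -3 + sqrt(-4 - 1) = -3 + sqrt(-5) = -3 + I*sqrt(5) ≈ -3.0 + 2.2361*I)
y(Q, W) = 4/(-3 + Q + I*sqrt(5)) (y(Q, W) = (2 + 2)/((-3 + I*sqrt(5)) + Q) = 4/(-3 + Q + I*sqrt(5)))
y(G(-2), 16)*O(-10) = (4/(-3 - 5 + I*sqrt(5)))*10 = (4/(-8 + I*sqrt(5)))*10 = 40/(-8 + I*sqrt(5))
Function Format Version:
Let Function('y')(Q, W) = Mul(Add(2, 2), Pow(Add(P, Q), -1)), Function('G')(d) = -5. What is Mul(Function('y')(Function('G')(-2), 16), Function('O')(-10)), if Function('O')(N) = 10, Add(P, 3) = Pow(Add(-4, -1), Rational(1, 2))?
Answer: Add(Rational(-320, 69), Mul(Rational(-40, 69), I, Pow(5, Rational(1, 2)))) ≈ Add(-4.6377, Mul(-1.2963, I))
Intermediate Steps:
P = Add(-3, Mul(I, Pow(5, Rational(1, 2)))) (P = Add(-3, Pow(Add(-4, -1), Rational(1, 2))) = Add(-3, Pow(-5, Rational(1, 2))) = Add(-3, Mul(I, Pow(5, Rational(1, 2)))) ≈ Add(-3.0000, Mul(2.2361, I)))
Function('y')(Q, W) = Mul(4, Pow(Add(-3, Q, Mul(I, Pow(5, Rational(1, 2)))), -1)) (Function('y')(Q, W) = Mul(Add(2, 2), Pow(Add(Add(-3, Mul(I, Pow(5, Rational(1, 2)))), Q), -1)) = Mul(4, Pow(Add(-3, Q, Mul(I, Pow(5, Rational(1, 2)))), -1)))
Mul(Function('y')(Function('G')(-2), 16), Function('O')(-10)) = Mul(Mul(4, Pow(Add(-3, -5, Mul(I, Pow(5, Rational(1, 2)))), -1)), 10) = Mul(Mul(4, Pow(Add(-8, Mul(I, Pow(5, Rational(1, 2)))), -1)), 10) = Mul(40, Pow(Add(-8, Mul(I, Pow(5, Rational(1, 2)))), -1))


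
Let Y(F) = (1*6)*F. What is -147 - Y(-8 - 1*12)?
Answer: -27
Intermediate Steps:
Y(F) = 6*F
-147 - Y(-8 - 1*12) = -147 - 6*(-8 - 1*12) = -147 - 6*(-8 - 12) = -147 - 6*(-20) = -147 - 1*(-120) = -147 + 120 = -27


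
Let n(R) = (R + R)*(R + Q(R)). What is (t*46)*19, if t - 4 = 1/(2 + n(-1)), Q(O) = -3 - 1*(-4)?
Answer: 3933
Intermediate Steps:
Q(O) = 1 (Q(O) = -3 + 4 = 1)
n(R) = 2*R*(1 + R) (n(R) = (R + R)*(R + 1) = (2*R)*(1 + R) = 2*R*(1 + R))
t = 9/2 (t = 4 + 1/(2 + 2*(-1)*(1 - 1)) = 4 + 1/(2 + 2*(-1)*0) = 4 + 1/(2 + 0) = 4 + 1/2 = 4 + ½ = 9/2 ≈ 4.5000)
(t*46)*19 = ((9/2)*46)*19 = 207*19 = 3933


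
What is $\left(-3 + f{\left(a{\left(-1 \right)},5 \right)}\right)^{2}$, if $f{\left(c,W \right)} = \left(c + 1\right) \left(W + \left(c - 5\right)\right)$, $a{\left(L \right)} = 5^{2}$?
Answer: $418609$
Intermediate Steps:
$a{\left(L \right)} = 25$
$f{\left(c,W \right)} = \left(1 + c\right) \left(-5 + W + c\right)$ ($f{\left(c,W \right)} = \left(1 + c\right) \left(W + \left(-5 + c\right)\right) = \left(1 + c\right) \left(-5 + W + c\right)$)
$\left(-3 + f{\left(a{\left(-1 \right)},5 \right)}\right)^{2} = \left(-3 + \left(-5 + 5 + 25^{2} - 100 + 5 \cdot 25\right)\right)^{2} = \left(-3 + \left(-5 + 5 + 625 - 100 + 125\right)\right)^{2} = \left(-3 + 650\right)^{2} = 647^{2} = 418609$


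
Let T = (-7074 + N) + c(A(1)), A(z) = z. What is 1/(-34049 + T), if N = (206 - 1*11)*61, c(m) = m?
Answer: -1/29227 ≈ -3.4215e-5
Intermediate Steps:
N = 11895 (N = (206 - 11)*61 = 195*61 = 11895)
T = 4822 (T = (-7074 + 11895) + 1 = 4821 + 1 = 4822)
1/(-34049 + T) = 1/(-34049 + 4822) = 1/(-29227) = -1/29227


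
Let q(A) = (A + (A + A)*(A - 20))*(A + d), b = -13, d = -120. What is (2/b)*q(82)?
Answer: 779000/13 ≈ 59923.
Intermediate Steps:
q(A) = (-120 + A)*(A + 2*A*(-20 + A)) (q(A) = (A + (A + A)*(A - 20))*(A - 120) = (A + (2*A)*(-20 + A))*(-120 + A) = (A + 2*A*(-20 + A))*(-120 + A) = (-120 + A)*(A + 2*A*(-20 + A)))
(2/b)*q(82) = (2/(-13))*(82*(4680 - 279*82 + 2*82**2)) = (2*(-1/13))*(82*(4680 - 22878 + 2*6724)) = -164*(4680 - 22878 + 13448)/13 = -164*(-4750)/13 = -2/13*(-389500) = 779000/13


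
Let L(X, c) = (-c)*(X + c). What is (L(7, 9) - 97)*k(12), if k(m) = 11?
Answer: -2651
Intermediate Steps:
L(X, c) = -c*(X + c)
(L(7, 9) - 97)*k(12) = (-1*9*(7 + 9) - 97)*11 = (-1*9*16 - 97)*11 = (-144 - 97)*11 = -241*11 = -2651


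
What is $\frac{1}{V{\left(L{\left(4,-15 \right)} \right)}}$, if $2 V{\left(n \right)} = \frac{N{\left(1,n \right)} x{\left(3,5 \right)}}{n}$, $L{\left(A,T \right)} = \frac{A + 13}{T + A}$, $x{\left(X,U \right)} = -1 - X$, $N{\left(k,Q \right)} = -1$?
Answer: $- \frac{17}{22} \approx -0.77273$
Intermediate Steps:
$L{\left(A,T \right)} = \frac{13 + A}{A + T}$
$V{\left(n \right)} = \frac{2}{n}$ ($V{\left(n \right)} = \frac{- (-1 - 3) \frac{1}{n}}{2} = \frac{\left(-1\right) \left(-4\right) \frac{1}{n}}{2} = \frac{4 \frac{1}{n}}{2} = \frac{2}{n}$)
$\frac{1}{V{\left(L{\left(4,-15 \right)} \right)}} = \frac{1}{2 \frac{1}{\frac{1}{4 - 15} \left(13 + 4\right)}} = \frac{1}{2 \frac{1}{\frac{1}{-11} \cdot 17}} = \frac{1}{2 \frac{1}{\left(- \frac{1}{11}\right) 17}} = \frac{1}{2 \frac{1}{- \frac{17}{11}}} = \frac{1}{2 \left(- \frac{11}{17}\right)} = \frac{1}{- \frac{22}{17}} = - \frac{17}{22}$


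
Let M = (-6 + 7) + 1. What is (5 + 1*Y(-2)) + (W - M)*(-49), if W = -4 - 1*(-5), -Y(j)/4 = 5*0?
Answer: 54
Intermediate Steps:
Y(j) = 0 (Y(j) = -20*0 = -4*0 = 0)
M = 2 (M = 1 + 1 = 2)
W = 1 (W = -4 + 5 = 1)
(5 + 1*Y(-2)) + (W - M)*(-49) = (5 + 1*0) + (1 - 1*2)*(-49) = (5 + 0) + (1 - 2)*(-49) = 5 - 1*(-49) = 5 + 49 = 54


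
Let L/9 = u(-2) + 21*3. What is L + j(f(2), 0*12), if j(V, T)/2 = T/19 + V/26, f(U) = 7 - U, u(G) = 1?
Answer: 7493/13 ≈ 576.38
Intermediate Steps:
j(V, T) = V/13 + 2*T/19 (j(V, T) = 2*(T/19 + V/26) = V/13 + 2*T/19)
L = 576 (L = 9*(1 + 21*3) = 9*(1 + 63) = 9*64 = 576)
L + j(f(2), 0*12) = 576 + ((7 - 1*2)/13 + 2*(0*12)/19) = 576 + ((7 - 2)/13 + (2/19)*0) = 576 + ((1/13)*5 + 0) = 576 + (5/13 + 0) = 576 + 5/13 = 7493/13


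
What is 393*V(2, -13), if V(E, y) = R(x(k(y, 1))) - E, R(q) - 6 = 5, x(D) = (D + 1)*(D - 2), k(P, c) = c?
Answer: 3537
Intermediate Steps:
x(D) = (1 + D)*(-2 + D)
R(q) = 11 (R(q) = 6 + 5 = 11)
V(E, y) = 11 - E
393*V(2, -13) = 393*(11 - 1*2) = 393*(11 - 2) = 393*9 = 3537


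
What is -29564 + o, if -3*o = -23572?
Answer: -65120/3 ≈ -21707.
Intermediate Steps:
o = 23572/3 (o = -1/3*(-23572) = 23572/3 ≈ 7857.3)
-29564 + o = -29564 + 23572/3 = -65120/3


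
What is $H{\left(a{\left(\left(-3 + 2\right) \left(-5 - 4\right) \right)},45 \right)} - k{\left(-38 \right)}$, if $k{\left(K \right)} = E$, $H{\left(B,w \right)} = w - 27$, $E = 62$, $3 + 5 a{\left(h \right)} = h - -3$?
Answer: $-44$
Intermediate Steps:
$a{\left(h \right)} = \frac{h}{5}$ ($a{\left(h \right)} = - \frac{3}{5} + \frac{h - -3}{5} = - \frac{3}{5} + \frac{h + 3}{5} = - \frac{3}{5} + \frac{3 + h}{5} = - \frac{3}{5} + \left(\frac{3}{5} + \frac{h}{5}\right) = \frac{h}{5}$)
$H{\left(B,w \right)} = -27 + w$
$k{\left(K \right)} = 62$
$H{\left(a{\left(\left(-3 + 2\right) \left(-5 - 4\right) \right)},45 \right)} - k{\left(-38 \right)} = \left(-27 + 45\right) - 62 = 18 - 62 = -44$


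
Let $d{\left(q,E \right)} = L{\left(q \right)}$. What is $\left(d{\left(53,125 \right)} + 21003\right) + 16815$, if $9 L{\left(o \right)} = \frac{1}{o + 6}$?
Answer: $\frac{20081359}{531} \approx 37818.0$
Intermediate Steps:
$L{\left(o \right)} = \frac{1}{9 \left(6 + o\right)}$ ($L{\left(o \right)} = \frac{1}{9 \left(o + 6\right)} = \frac{1}{9 \left(6 + o\right)}$)
$d{\left(q,E \right)} = \frac{1}{9 \left(6 + q\right)}$
$\left(d{\left(53,125 \right)} + 21003\right) + 16815 = \left(\frac{1}{9 \left(6 + 53\right)} + 21003\right) + 16815 = \left(\frac{1}{9 \cdot 59} + 21003\right) + 16815 = \left(\frac{1}{9} \cdot \frac{1}{59} + 21003\right) + 16815 = \left(\frac{1}{531} + 21003\right) + 16815 = \frac{11152594}{531} + 16815 = \frac{20081359}{531}$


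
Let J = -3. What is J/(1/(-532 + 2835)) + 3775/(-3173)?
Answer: -21926032/3173 ≈ -6910.2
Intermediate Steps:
J/(1/(-532 + 2835)) + 3775/(-3173) = -3/(1/(-532 + 2835)) + 3775/(-3173) = -3/(1/2303) + 3775*(-1/3173) = -3/1/2303 - 3775/3173 = -3*2303 - 3775/3173 = -6909 - 3775/3173 = -21926032/3173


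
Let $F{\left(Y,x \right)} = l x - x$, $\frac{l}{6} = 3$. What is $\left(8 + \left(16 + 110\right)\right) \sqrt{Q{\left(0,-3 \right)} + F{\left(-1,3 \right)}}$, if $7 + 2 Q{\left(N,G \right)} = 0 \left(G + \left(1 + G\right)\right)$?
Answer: $67 \sqrt{190} \approx 923.53$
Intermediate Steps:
$l = 18$ ($l = 6 \cdot 3 = 18$)
$Q{\left(N,G \right)} = - \frac{7}{2}$ ($Q{\left(N,G \right)} = - \frac{7}{2} + \frac{0 \left(G + \left(1 + G\right)\right)}{2} = - \frac{7}{2} + \frac{0 \left(1 + 2 G\right)}{2} = - \frac{7}{2} + \frac{1}{2} \cdot 0 = - \frac{7}{2} + 0 = - \frac{7}{2}$)
$F{\left(Y,x \right)} = 17 x$ ($F{\left(Y,x \right)} = 18 x - x = 17 x$)
$\left(8 + \left(16 + 110\right)\right) \sqrt{Q{\left(0,-3 \right)} + F{\left(-1,3 \right)}} = \left(8 + \left(16 + 110\right)\right) \sqrt{- \frac{7}{2} + 17 \cdot 3} = \left(8 + 126\right) \sqrt{- \frac{7}{2} + 51} = 134 \sqrt{\frac{95}{2}} = 134 \frac{\sqrt{190}}{2} = 67 \sqrt{190}$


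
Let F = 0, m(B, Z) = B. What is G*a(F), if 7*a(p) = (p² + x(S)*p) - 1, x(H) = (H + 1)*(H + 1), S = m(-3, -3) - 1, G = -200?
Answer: 200/7 ≈ 28.571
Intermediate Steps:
S = -4 (S = -3 - 1 = -4)
x(H) = (1 + H)² (x(H) = (1 + H)*(1 + H) = (1 + H)²)
a(p) = -⅐ + p²/7 + 9*p/7 (a(p) = ((p² + (1 - 4)²*p) - 1)/7 = ((p² + (-3)²*p) - 1)/7 = ((p² + 9*p) - 1)/7 = (-1 + p² + 9*p)/7 = -⅐ + p²/7 + 9*p/7)
G*a(F) = -200*(-⅐ + (⅐)*0² + (9/7)*0) = -200*(-⅐ + (⅐)*0 + 0) = -200*(-⅐ + 0 + 0) = -200*(-⅐) = 200/7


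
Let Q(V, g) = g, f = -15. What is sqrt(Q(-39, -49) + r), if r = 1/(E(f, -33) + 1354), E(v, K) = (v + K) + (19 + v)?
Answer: I*sqrt(84087590)/1310 ≈ 6.9999*I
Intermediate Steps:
E(v, K) = 19 + K + 2*v (E(v, K) = (K + v) + (19 + v) = 19 + K + 2*v)
r = 1/1310 (r = 1/((19 - 33 + 2*(-15)) + 1354) = 1/((19 - 33 - 30) + 1354) = 1/(-44 + 1354) = 1/1310 ≈ 0.00076336)
sqrt(Q(-39, -49) + r) = sqrt(-49 + 1/1310) = sqrt(-64189/1310) = I*sqrt(84087590)/1310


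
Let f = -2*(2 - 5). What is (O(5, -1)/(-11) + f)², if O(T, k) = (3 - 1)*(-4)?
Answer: 5476/121 ≈ 45.256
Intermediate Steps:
f = 6 (f = -2*(-3) = 6)
O(T, k) = -8 (O(T, k) = 2*(-4) = -8)
(O(5, -1)/(-11) + f)² = (-8/(-11) + 6)² = (-8*(-1/11) + 6)² = (8/11 + 6)² = (74/11)² = 5476/121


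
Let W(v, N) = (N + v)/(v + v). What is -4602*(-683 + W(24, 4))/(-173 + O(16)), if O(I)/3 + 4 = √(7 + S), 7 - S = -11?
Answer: -6280963/340 ≈ -18473.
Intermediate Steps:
S = 18 (S = 7 - 1*(-11) = 7 + 11 = 18)
O(I) = 3 (O(I) = -12 + 3*√(7 + 18) = -12 + 3*√25 = -12 + 3*5 = -12 + 15 = 3)
W(v, N) = (N + v)/(2*v) (W(v, N) = (N + v)/((2*v)) = (N + v)*(1/(2*v)) = (N + v)/(2*v))
-4602*(-683 + W(24, 4))/(-173 + O(16)) = -4602*(-683 + (½)*(4 + 24)/24)/(-173 + 3) = -4602*(-683 + (½)*(1/24)*28)/(-170) = -4602*(-683 + 7/12)*(-1)/170 = -(-6280963)*(-1)/(2*170) = -4602*8189/2040 = -6280963/340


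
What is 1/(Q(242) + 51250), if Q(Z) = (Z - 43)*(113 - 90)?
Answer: 1/55827 ≈ 1.7912e-5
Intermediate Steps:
Q(Z) = -989 + 23*Z (Q(Z) = (-43 + Z)*23 = -989 + 23*Z)
1/(Q(242) + 51250) = 1/((-989 + 23*242) + 51250) = 1/((-989 + 5566) + 51250) = 1/(4577 + 51250) = 1/55827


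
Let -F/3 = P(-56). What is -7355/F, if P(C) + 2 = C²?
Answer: 7355/9402 ≈ 0.78228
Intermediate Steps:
P(C) = -2 + C²
F = -9402 (F = -3*(-2 + (-56)²) = -3*(-2 + 3136) = -3*3134 = -9402)
-7355/F = -7355/(-9402) = -7355*(-1/9402) = 7355/9402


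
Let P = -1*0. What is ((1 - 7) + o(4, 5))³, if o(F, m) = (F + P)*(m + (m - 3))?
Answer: 10648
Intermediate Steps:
P = 0
o(F, m) = F*(-3 + 2*m) (o(F, m) = (F + 0)*(m + (m - 3)) = F*(m + (-3 + m)) = F*(-3 + 2*m))
((1 - 7) + o(4, 5))³ = ((1 - 7) + 4*(-3 + 2*5))³ = (-6 + 4*(-3 + 10))³ = (-6 + 4*7)³ = (-6 + 28)³ = 22³ = 10648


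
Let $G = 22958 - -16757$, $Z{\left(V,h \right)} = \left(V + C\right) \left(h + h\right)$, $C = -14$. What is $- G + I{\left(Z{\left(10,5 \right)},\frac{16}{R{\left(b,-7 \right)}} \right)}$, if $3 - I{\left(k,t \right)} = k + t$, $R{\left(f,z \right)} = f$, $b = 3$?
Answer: $- \frac{119032}{3} \approx -39677.0$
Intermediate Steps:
$Z{\left(V,h \right)} = 2 h \left(-14 + V\right)$ ($Z{\left(V,h \right)} = \left(V - 14\right) \left(h + h\right) = \left(-14 + V\right) 2 h = 2 h \left(-14 + V\right)$)
$G = 39715$ ($G = 22958 + 16757 = 39715$)
$I{\left(k,t \right)} = 3 - k - t$ ($I{\left(k,t \right)} = 3 - \left(k + t\right) = 3 - k - t$)
$- G + I{\left(Z{\left(10,5 \right)},\frac{16}{R{\left(b,-7 \right)}} \right)} = \left(-1\right) 39715 - \left(-3 + \frac{16}{3} + 2 \cdot 5 \left(-14 + 10\right)\right) = -39715 - \left(-3 + \frac{16}{3} + 2 \cdot 5 \left(-4\right)\right) = -39715 - - \frac{113}{3} = -39715 + \left(3 + 40 - \frac{16}{3}\right) = -39715 + \frac{113}{3} = - \frac{119032}{3}$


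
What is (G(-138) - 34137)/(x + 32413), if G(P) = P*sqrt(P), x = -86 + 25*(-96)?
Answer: -34137/29927 - 138*I*sqrt(138)/29927 ≈ -1.1407 - 0.05417*I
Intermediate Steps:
x = -2486 (x = -86 - 2400 = -2486)
G(P) = P**(3/2)
(G(-138) - 34137)/(x + 32413) = ((-138)**(3/2) - 34137)/(-2486 + 32413) = (-138*I*sqrt(138) - 34137)/29927 = (-34137 - 138*I*sqrt(138))*(1/29927) = -34137/29927 - 138*I*sqrt(138)/29927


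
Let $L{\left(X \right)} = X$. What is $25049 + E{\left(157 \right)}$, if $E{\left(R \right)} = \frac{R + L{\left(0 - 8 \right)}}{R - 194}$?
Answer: $\frac{926664}{37} \approx 25045.0$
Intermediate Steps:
$E{\left(R \right)} = \frac{-8 + R}{-194 + R}$ ($E{\left(R \right)} = \frac{R + \left(0 - 8\right)}{R - 194} = \frac{R + \left(0 - 8\right)}{-194 + R} = \frac{R - 8}{-194 + R} = \frac{-8 + R}{-194 + R}$)
$25049 + E{\left(157 \right)} = 25049 + \frac{-8 + 157}{-194 + 157} = 25049 + \frac{1}{-37} \cdot 149 = 25049 - \frac{149}{37} = \frac{926664}{37}$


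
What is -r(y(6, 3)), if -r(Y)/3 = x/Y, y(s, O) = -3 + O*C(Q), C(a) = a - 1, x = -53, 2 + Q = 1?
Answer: 53/3 ≈ 17.667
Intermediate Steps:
Q = -1 (Q = -2 + 1 = -1)
C(a) = -1 + a
y(s, O) = -3 - 2*O (y(s, O) = -3 + O*(-1 - 1) = -3 + O*(-2) = -3 - 2*O)
r(Y) = 159/Y (r(Y) = -(-159)/Y = 159/Y)
-r(y(6, 3)) = -159/(-3 - 2*3) = -159/(-3 - 6) = -159/(-9) = -159*(-1)/9 = -1*(-53/3) = 53/3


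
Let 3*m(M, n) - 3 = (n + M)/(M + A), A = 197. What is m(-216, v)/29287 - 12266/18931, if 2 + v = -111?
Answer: -20469050128/31602635229 ≈ -0.64770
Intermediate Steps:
v = -113 (v = -2 - 111 = -113)
m(M, n) = 1 + (M + n)/(3*(197 + M)) (m(M, n) = 1 + ((n + M)/(M + 197))/3 = 1 + ((M + n)/(197 + M))/3 = 1 + (M + n)/(3*(197 + M)))
m(-216, v)/29287 - 12266/18931 = ((591 - 113 + 4*(-216))/(3*(197 - 216)))/29287 - 12266/18931 = ((⅓)*(591 - 113 - 864)/(-19))*(1/29287) - 12266*1/18931 = ((⅓)*(-1/19)*(-386))*(1/29287) - 12266/18931 = (386/57)*(1/29287) - 12266/18931 = 386/1669359 - 12266/18931 = -20469050128/31602635229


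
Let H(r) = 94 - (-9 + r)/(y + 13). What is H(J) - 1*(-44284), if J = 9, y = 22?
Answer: 44378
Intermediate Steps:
H(r) = 3299/35 - r/35 (H(r) = 94 - (-9 + r)/(22 + 13) = 94 - (-9 + r)/35 = 94 - (-9/35 + r/35) = 94 + (9/35 - r/35) = 3299/35 - r/35)
H(J) - 1*(-44284) = (3299/35 - 1/35*9) - 1*(-44284) = (3299/35 - 9/35) + 44284 = 94 + 44284 = 44378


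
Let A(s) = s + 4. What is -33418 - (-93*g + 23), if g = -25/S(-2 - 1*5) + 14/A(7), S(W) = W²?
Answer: -17986476/539 ≈ -33370.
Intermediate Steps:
A(s) = 4 + s
g = 411/539 (g = -25/(-2 - 1*5)² + 14/(4 + 7) = -25/(-2 - 5)² + 14/11 = -25/((-7)²) + 14*(1/11) = -25/49 + 14/11 = 411/539 ≈ 0.76252)
-33418 - (-93*g + 23) = -33418 - (-93*411/539 + 23) = -33418 - (-38223/539 + 23) = -33418 - 1*(-25826/539) = -33418 + 25826/539 = -17986476/539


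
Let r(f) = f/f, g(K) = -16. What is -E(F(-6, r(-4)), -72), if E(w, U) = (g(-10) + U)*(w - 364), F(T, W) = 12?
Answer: -30976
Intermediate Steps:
r(f) = 1
E(w, U) = (-364 + w)*(-16 + U) (E(w, U) = (-16 + U)*(w - 364) = (-16 + U)*(-364 + w) = (-364 + w)*(-16 + U))
-E(F(-6, r(-4)), -72) = -(5824 - 364*(-72) - 16*12 - 72*12) = -(5824 + 26208 - 192 - 864) = -1*30976 = -30976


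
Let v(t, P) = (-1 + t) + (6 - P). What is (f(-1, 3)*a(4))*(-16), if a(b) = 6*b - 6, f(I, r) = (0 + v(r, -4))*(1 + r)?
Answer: -13824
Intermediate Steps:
v(t, P) = 5 + t - P
f(I, r) = (1 + r)*(9 + r) (f(I, r) = (0 + (5 + r - 1*(-4)))*(1 + r) = (0 + (5 + r + 4))*(1 + r) = (0 + (9 + r))*(1 + r) = (9 + r)*(1 + r) = (1 + r)*(9 + r))
a(b) = -6 + 6*b
(f(-1, 3)*a(4))*(-16) = (((1 + 3)*(9 + 3))*(-6 + 6*4))*(-16) = ((4*12)*(-6 + 24))*(-16) = (48*18)*(-16) = 864*(-16) = -13824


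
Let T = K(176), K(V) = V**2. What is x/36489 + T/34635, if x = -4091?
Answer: 329530493/421265505 ≈ 0.78224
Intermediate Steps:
T = 30976 (T = 176**2 = 30976)
x/36489 + T/34635 = -4091/36489 + 30976/34635 = 329530493/421265505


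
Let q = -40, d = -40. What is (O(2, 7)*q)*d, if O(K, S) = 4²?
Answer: 25600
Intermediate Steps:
O(K, S) = 16
(O(2, 7)*q)*d = (16*(-40))*(-40) = -640*(-40) = 25600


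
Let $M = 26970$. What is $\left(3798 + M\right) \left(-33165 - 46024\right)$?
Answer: $-2436487152$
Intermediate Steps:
$\left(3798 + M\right) \left(-33165 - 46024\right) = \left(3798 + 26970\right) \left(-33165 - 46024\right) = 30768 \left(-79189\right) = -2436487152$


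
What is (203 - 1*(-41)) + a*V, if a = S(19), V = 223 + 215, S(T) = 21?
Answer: 9442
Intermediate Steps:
V = 438
a = 21
(203 - 1*(-41)) + a*V = (203 - 1*(-41)) + 21*438 = (203 + 41) + 9198 = 244 + 9198 = 9442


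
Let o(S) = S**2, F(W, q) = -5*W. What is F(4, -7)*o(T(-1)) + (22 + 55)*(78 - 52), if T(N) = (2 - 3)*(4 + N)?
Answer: 1822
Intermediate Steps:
T(N) = -4 - N (T(N) = -(4 + N) = -4 - N)
F(4, -7)*o(T(-1)) + (22 + 55)*(78 - 52) = (-5*4)*(-4 - 1*(-1))**2 + (22 + 55)*(78 - 52) = -20*(-4 + 1)**2 + 77*26 = -20*(-3)**2 + 2002 = -20*9 + 2002 = -180 + 2002 = 1822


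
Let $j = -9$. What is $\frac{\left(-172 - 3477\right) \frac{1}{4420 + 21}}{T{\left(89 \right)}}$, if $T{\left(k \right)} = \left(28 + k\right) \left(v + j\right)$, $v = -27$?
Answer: $\frac{3649}{18705492} \approx 0.00019508$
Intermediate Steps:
$T{\left(k \right)} = -1008 - 36 k$ ($T{\left(k \right)} = \left(28 + k\right) \left(-27 - 9\right) = \left(28 + k\right) \left(-36\right) = -1008 - 36 k$)
$\frac{\left(-172 - 3477\right) \frac{1}{4420 + 21}}{T{\left(89 \right)}} = \frac{\left(-172 - 3477\right) \frac{1}{4420 + 21}}{-1008 - 3204} = \frac{\left(-3649\right) \frac{1}{4441}}{-1008 - 3204} = \frac{\left(-3649\right) \frac{1}{4441}}{-4212} = \left(- \frac{3649}{4441}\right) \left(- \frac{1}{4212}\right) = \frac{3649}{18705492}$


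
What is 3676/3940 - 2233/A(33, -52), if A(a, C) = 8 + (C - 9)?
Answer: 2248212/52205 ≈ 43.065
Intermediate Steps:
A(a, C) = -1 + C (A(a, C) = 8 + (-9 + C) = -1 + C)
3676/3940 - 2233/A(33, -52) = 3676/3940 - 2233/(-1 - 52) = 3676*(1/3940) - 2233/(-53) = 919/985 - 2233*(-1/53) = 919/985 + 2233/53 = 2248212/52205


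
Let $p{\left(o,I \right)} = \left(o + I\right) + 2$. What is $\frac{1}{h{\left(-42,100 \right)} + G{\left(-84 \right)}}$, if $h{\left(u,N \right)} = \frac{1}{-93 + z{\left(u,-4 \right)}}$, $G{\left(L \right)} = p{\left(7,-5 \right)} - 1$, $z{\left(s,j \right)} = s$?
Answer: $\frac{135}{404} \approx 0.33416$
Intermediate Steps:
$p{\left(o,I \right)} = 2 + I + o$ ($p{\left(o,I \right)} = \left(I + o\right) + 2 = 2 + I + o$)
$G{\left(L \right)} = 3$ ($G{\left(L \right)} = \left(2 - 5 + 7\right) - 1 = 4 - 1 = 3$)
$h{\left(u,N \right)} = \frac{1}{-93 + u}$
$\frac{1}{h{\left(-42,100 \right)} + G{\left(-84 \right)}} = \frac{1}{\frac{1}{-93 - 42} + 3} = \frac{1}{\frac{1}{-135} + 3} = \frac{1}{- \frac{1}{135} + 3} = \frac{1}{\frac{404}{135}} = \frac{135}{404}$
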